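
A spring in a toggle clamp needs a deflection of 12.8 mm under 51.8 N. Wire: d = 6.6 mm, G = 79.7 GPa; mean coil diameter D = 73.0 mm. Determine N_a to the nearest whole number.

12

Required rate k = F/δ = 51.8/12.8 = 4.0469 N/mm
N_a = Gd⁴/(8D³k) = (79.7×10³ × 6.6⁴)/(8 × 73.0³ × 4.0469)
    = 1.51229e+08 / 1.25944e+07 = 12.01 → 12 coils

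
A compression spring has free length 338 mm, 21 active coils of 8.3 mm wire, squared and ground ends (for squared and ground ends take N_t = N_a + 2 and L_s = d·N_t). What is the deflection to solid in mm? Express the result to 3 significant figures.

N_t = 23; L_s = 8.3·23 = 190.9 mm
δ_solid = L₀ − L_s = 338 − 190.9 = 147.1 mm

147 mm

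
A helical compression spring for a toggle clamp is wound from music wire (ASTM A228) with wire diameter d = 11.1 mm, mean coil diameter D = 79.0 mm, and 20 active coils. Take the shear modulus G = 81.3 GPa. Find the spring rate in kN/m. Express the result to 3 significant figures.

k = Gd⁴/(8D³N_a) = (81.3×10³ × 11.1⁴) / (8 × 79.0³ × 20)
  = 1.23419e+09 / 7.88862e+07 = 15.645 N/mm

15.6 kN/m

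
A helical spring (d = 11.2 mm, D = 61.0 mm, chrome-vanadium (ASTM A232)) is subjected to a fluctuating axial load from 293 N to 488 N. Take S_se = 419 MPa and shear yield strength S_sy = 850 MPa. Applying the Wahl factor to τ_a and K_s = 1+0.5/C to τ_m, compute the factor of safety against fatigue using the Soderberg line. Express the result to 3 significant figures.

C = D/d = 61.0/11.2 = 5.4464; K_W = (4C−1)/(4C−4)+0.615/C = 1.2816; K_s = 1+0.5/C = 1.0918
F_a = (F_max−F_min)/2 = 97.5 N; F_m = (F_max+F_min)/2 = 390.5 N
τ_a = K_W·8F_aD/(πd³) = 1.2816 × 10.78 = 13.816 MPa
τ_m = K_s·8F_mD/(πd³) = 1.0918 × 43.175 = 47.139 MPa
Soderberg: 1/n_f = τ_a/S_se + τ_m/S_sy = 13.816/419 + 47.139/850 = 0.03297 + 0.05546 = 0.088431
n_f = 1/0.088431 = 11.31

11.3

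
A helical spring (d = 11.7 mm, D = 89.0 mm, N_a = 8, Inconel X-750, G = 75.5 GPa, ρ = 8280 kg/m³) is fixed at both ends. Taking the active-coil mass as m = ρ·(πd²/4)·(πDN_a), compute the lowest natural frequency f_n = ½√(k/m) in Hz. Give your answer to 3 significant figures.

k = Gd⁴/(8D³N_a) = (75.5×10³)(11.7⁴)/(8·89.0³·8) = 31.357 N/mm = 31357 N/m
Wire length L = πDN_a = π·89.0·8 = 2236.8 mm
m = ρ·(πd²/4)·L = 8280 × 107.51×10⁻⁶ m² × 2.2368 m = 1.9912 kg
f_n = ½√(k/m) = 0.5·√(31357/1.9912) = 0.5·√(15748) = 62.745 Hz

62.7 Hz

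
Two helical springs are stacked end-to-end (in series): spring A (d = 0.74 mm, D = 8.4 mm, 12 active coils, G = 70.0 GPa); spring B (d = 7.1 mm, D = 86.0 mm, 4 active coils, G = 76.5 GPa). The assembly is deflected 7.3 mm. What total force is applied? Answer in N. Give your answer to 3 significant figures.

k_A = Gd⁴/(8D³N_a) = (70.0×10³)(0.74⁴)/(8·8.4³·12) = 0.36891 N/mm
k_B = Gd⁴/(8D³N_a) = (76.5×10³)(7.1⁴)/(8·86.0³·4) = 9.551 N/mm
Series: 1/k_eq = 1/0.36891 + 1/9.551 = 2.8154; k_eq = 0.35519 N/mm
F = k_eq·δ = 0.35519·7.3 = 2.5929 N

2.59 N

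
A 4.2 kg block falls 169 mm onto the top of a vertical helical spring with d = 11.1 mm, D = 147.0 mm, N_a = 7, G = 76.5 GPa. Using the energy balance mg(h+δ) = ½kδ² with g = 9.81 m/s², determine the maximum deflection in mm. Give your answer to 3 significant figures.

52.9 mm

k = Gd⁴/(8D³N_a) = (76.5×10³)(11.1⁴)/(8·147.0³·7) = 6.5285 N/mm
W = mg = 4.2 × 9.81 = 41.202 N
½kδ² − Wδ − Wh = 0 → δ = (W + √(W² + 2kWh))/k
δ = (41.202 + √(1697.6 + 90917.7))/6.5285 = (41.202 + 304.33)/6.5285 = 52.926 mm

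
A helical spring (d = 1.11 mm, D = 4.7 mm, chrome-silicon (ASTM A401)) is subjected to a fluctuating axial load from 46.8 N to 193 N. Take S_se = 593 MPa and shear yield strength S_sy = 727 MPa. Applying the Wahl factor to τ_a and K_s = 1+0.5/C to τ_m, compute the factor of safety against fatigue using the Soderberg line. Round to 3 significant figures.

0.323

C = D/d = 4.7/1.11 = 4.2342; K_W = (4C−1)/(4C−4)+0.615/C = 1.3771; K_s = 1+0.5/C = 1.1181
F_a = (F_max−F_min)/2 = 73.1 N; F_m = (F_max+F_min)/2 = 119.9 N
τ_a = K_W·8F_aD/(πd³) = 1.3771 × 639.71 = 880.98 MPa
τ_m = K_s·8F_mD/(πd³) = 1.1181 × 1049.3 = 1173.2 MPa
Soderberg: 1/n_f = τ_a/S_se + τ_m/S_sy = 880.98/593 + 1173.2/727 = 1.48563 + 1.61372 = 3.0993
n_f = 1/3.0993 = 0.3226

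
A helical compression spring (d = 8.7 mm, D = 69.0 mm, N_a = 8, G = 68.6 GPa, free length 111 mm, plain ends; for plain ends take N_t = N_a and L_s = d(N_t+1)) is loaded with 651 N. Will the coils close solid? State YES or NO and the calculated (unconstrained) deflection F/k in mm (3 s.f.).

YES, δ = 34.8 mm

k = Gd⁴/(8D³N_a) = (68.6×10³)(8.7⁴)/(8·69.0³·8) = 18.693 N/mm
N_t = 8; L_s = 8.7·9 = 78.3 mm; δ_solid = L₀ − L_s = 111 − 78.3 = 32.7 mm
δ = F/k = 651/18.693 = 34.826 mm
δ ≥ δ_solid → spring goes solid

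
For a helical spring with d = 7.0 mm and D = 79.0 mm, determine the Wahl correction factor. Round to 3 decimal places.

C = D/d = 79.0/7.0 = 11.2857
K_W = (4C−1)/(4C−4) + 0.615/C = 44.143/41.143 + 0.0545 = 1.1274

1.127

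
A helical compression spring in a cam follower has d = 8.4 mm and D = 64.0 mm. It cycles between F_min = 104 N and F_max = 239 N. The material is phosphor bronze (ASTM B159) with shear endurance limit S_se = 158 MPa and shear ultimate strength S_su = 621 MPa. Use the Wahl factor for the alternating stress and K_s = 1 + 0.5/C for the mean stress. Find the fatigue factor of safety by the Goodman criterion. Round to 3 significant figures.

C = D/d = 64.0/8.4 = 7.6190; K_W = (4C−1)/(4C−4)+0.615/C = 1.1940; K_s = 1+0.5/C = 1.0656
F_a = (F_max−F_min)/2 = 67.5 N; F_m = (F_max+F_min)/2 = 171.5 N
τ_a = K_W·8F_aD/(πd³) = 1.1940 × 18.56 = 22.162 MPa
τ_m = K_s·8F_mD/(πd³) = 1.0656 × 47.157 = 50.252 MPa
Goodman: 1/n_f = τ_a/S_se + τ_m/S_su = 22.162/158 + 50.252/621 = 0.14026 + 0.08092 = 0.22118
n_f = 1/0.22118 = 4.521

4.52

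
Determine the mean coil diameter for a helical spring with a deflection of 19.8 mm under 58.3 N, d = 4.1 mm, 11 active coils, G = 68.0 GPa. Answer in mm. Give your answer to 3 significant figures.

Required rate k = F/δ = 58.3/19.8 = 2.9444 N/mm
D = (Gd⁴/(8N_a·k))^(1/3) = (68.0×10³·4.1⁴/(8·11·2.9444))^(1/3)
  = (74158.1)^(1/3) = 42.0132 mm

42.0 mm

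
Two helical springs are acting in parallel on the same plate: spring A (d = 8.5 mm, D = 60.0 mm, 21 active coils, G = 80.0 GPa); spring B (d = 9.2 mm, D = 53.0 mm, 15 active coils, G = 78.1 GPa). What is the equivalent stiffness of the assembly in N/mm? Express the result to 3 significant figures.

42.8 N/mm

k_A = Gd⁴/(8D³N_a) = (80.0×10³)(8.5⁴)/(8·60.0³·21) = 11.508 N/mm
k_B = Gd⁴/(8D³N_a) = (78.1×10³)(9.2⁴)/(8·53.0³·15) = 31.318 N/mm
Parallel: k_eq = 11.508 + 31.318 = 42.826 N/mm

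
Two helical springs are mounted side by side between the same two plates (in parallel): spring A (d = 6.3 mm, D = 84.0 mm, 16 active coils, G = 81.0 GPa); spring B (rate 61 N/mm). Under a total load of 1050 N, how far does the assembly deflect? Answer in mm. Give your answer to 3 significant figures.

16.8 mm

k_A = Gd⁴/(8D³N_a) = (81.0×10³)(6.3⁴)/(8·84.0³·16) = 1.6819 N/mm
Parallel: k_eq = 1.6819 + 61 = 62.682 N/mm
δ = F/k_eq = 1050/62.682 = 16.751 mm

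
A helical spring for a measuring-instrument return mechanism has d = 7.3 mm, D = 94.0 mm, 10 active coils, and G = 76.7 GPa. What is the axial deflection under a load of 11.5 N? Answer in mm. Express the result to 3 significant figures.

3.51 mm

k = Gd⁴/(8D³N_a) = (76.7×10³)(7.3⁴)/(8·94.0³·10) = 3.278 N/mm
δ = F/k = 11.5 / 3.278 = 3.5082 mm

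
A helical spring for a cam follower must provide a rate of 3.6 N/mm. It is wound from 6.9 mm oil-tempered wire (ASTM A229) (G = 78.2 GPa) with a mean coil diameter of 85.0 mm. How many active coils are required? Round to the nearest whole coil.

10

N_a = Gd⁴/(8D³k) = (78.2×10³ × 6.9⁴)/(8 × 85.0³ × 3.6)
    = 1.77257e+08 / 1.76868e+07 = 10.02 → 10 coils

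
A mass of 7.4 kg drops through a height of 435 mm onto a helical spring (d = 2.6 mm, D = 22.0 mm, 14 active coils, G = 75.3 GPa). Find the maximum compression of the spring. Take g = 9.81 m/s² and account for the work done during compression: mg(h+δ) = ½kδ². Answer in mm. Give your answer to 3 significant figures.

175 mm

k = Gd⁴/(8D³N_a) = (75.3×10³)(2.6⁴)/(8·22.0³·14) = 2.8854 N/mm
W = mg = 7.4 × 9.81 = 72.594 N
½kδ² − Wδ − Wh = 0 → δ = (W + √(W² + 2kWh))/k
δ = (72.594 + √(5269.9 + 182231))/2.8854 = (72.594 + 433.01)/2.8854 = 175.23 mm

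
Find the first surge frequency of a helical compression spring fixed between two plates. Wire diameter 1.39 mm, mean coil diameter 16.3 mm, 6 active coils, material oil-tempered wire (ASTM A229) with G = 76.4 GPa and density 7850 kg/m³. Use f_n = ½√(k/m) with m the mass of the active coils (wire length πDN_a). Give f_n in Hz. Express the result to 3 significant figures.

306 Hz

k = Gd⁴/(8D³N_a) = (76.4×10³)(1.39⁴)/(8·16.3³·6) = 1.372 N/mm = 1372 N/m
Wire length L = πDN_a = π·16.3·6 = 307.25 mm
m = ρ·(πd²/4)·L = 7850 × 1.5175×10⁻⁶ m² × 0.30725 m = 0.00366 kg
f_n = ½√(k/m) = 0.5·√(1372/0.00366) = 0.5·√(3.7486e+05) = 306.13 Hz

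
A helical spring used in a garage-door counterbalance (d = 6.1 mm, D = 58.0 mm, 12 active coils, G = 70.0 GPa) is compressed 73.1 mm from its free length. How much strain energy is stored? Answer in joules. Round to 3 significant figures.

13.8 J

k = Gd⁴/(8D³N_a) = (70.0×10³)(6.1⁴)/(8·58.0³·12) = 5.1744 N/mm
U = ½kδ² = 0.5 × 5.1744 × 73.1² = 13825 N·mm = 13.825 J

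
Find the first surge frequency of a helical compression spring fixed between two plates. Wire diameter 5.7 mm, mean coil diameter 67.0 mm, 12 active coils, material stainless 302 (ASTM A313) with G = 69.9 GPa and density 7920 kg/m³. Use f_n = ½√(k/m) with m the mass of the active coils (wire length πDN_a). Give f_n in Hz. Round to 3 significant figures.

35.4 Hz

k = Gd⁴/(8D³N_a) = (69.9×10³)(5.7⁴)/(8·67.0³·12) = 2.5555 N/mm = 2555.5 N/m
Wire length L = πDN_a = π·67.0·12 = 2525.8 mm
m = ρ·(πd²/4)·L = 7920 × 25.518×10⁻⁶ m² × 2.5258 m = 0.51047 kg
f_n = ½√(k/m) = 0.5·√(2555.5/0.51047) = 0.5·√(5006.2) = 35.377 Hz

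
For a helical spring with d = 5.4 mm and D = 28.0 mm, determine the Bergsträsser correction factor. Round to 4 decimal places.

C = D/d = 28.0/5.4 = 5.1852
K_B = (4C+2)/(4C−3) = 22.741/17.741 = 1.2818

1.2818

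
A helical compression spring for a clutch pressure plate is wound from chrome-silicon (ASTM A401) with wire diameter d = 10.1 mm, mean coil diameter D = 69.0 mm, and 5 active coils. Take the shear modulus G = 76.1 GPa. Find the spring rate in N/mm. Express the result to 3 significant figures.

k = Gd⁴/(8D³N_a) = (76.1×10³ × 10.1⁴) / (8 × 69.0³ × 5)
  = 7.919e+08 / 1.31404e+07 = 60.265 N/mm

60.3 N/mm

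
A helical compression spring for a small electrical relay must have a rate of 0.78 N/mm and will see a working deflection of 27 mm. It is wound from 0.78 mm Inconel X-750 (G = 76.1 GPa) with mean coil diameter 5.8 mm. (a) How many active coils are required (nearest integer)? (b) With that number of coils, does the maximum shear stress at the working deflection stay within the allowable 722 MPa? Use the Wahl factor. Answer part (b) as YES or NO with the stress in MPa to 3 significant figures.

N_a = Gd⁴/(8D³k) = (76.1×10³)(0.78⁴)/(8·5.8³·0.78) = 23.14 → N_a = 23
Actual rate k = Gd⁴/(8D³·23) = 0.78462 N/mm
Working load F = kδ = 0.78462·27 = 21.185 N
C = 5.8/0.78 = 7.4359; K_W = (4C−1)/(4C−4)+0.615/C = 1.1992
τ_max = K_W·8FD/(πd³) = 1.1992·659.34 = 790.71 MPa
τ_max > 722 MPa → exceeds allowable

(a) 23 coils; (b) NO, τ_max = 791 MPa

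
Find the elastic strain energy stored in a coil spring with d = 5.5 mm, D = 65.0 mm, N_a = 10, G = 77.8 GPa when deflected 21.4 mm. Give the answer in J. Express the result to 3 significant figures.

k = Gd⁴/(8D³N_a) = (77.8×10³)(5.5⁴)/(8·65.0³·10) = 3.2404 N/mm
U = ½kδ² = 0.5 × 3.2404 × 21.4² = 741.99 N·mm = 0.74199 J

0.742 J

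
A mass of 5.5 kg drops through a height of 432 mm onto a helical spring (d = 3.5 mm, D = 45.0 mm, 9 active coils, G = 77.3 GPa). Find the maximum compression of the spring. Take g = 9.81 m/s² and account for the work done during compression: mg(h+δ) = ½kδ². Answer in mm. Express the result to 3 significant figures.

196 mm

k = Gd⁴/(8D³N_a) = (77.3×10³)(3.5⁴)/(8·45.0³·9) = 1.768 N/mm
W = mg = 5.5 × 9.81 = 53.955 N
½kδ² − Wδ − Wh = 0 → δ = (W + √(W² + 2kWh))/k
δ = (53.955 + √(2911.1 + 82418.9))/1.768 = (53.955 + 292.11)/1.768 = 195.74 mm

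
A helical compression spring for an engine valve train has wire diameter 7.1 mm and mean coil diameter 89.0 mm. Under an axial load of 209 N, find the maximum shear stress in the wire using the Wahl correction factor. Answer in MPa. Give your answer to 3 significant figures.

147 MPa

Spring index C = D/d = 89.0/7.1 = 12.5352
K_W = (4C−1)/(4C−4) + 0.615/C = 49.141/46.141 + 0.0491 = 1.1141
τ₀ = 8FD/(πd³) = 8·209·89.0/(π·7.1³) = 148808/1124.4 = 132.34 MPa
τ_max = K·τ₀ = 1.1141 × 132.34 = 147.44 MPa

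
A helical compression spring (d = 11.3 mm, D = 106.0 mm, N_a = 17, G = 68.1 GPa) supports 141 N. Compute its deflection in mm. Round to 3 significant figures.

k = Gd⁴/(8D³N_a) = (68.1×10³)(11.3⁴)/(8·106.0³·17) = 6.855 N/mm
δ = F/k = 141 / 6.855 = 20.569 mm

20.6 mm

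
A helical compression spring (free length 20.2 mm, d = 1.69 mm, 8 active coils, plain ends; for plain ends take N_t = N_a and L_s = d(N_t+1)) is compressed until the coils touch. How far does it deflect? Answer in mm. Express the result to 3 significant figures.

4.99 mm

N_t = 8; L_s = 1.69·9 = 15.21 mm
δ_solid = L₀ − L_s = 20.2 − 15.21 = 4.99 mm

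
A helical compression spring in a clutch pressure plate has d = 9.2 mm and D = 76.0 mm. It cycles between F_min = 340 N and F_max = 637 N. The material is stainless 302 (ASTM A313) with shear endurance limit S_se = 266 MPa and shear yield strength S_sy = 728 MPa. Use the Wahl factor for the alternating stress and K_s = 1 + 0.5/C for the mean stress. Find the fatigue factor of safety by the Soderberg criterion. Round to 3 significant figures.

C = D/d = 76.0/9.2 = 8.2609; K_W = (4C−1)/(4C−4)+0.615/C = 1.1777; K_s = 1+0.5/C = 1.0605
F_a = (F_max−F_min)/2 = 148.5 N; F_m = (F_max+F_min)/2 = 488.5 N
τ_a = K_W·8F_aD/(πd³) = 1.1777 × 36.908 = 43.468 MPa
τ_m = K_s·8F_mD/(πd³) = 1.0605 × 121.41 = 128.76 MPa
Soderberg: 1/n_f = τ_a/S_se + τ_m/S_sy = 43.468/266 + 128.76/728 = 0.16341 + 0.17687 = 0.34028
n_f = 1/0.34028 = 2.939

2.94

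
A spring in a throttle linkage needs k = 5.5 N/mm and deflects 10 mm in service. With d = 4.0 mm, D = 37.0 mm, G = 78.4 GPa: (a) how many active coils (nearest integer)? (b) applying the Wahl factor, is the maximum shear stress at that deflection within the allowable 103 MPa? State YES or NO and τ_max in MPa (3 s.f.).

(a) 9 coils; (b) YES, τ_max = 93.8 MPa

N_a = Gd⁴/(8D³k) = (78.4×10³)(4.0⁴)/(8·37.0³·5.5) = 9.005 → N_a = 9
Actual rate k = Gd⁴/(8D³·9) = 5.5032 N/mm
Working load F = kδ = 5.5032·10 = 55.032 N
C = 37.0/4.0 = 9.2500; K_W = (4C−1)/(4C−4)+0.615/C = 1.1574
τ_max = K_W·8FD/(πd³) = 1.1574·81.018 = 93.77 MPa
τ_max ≤ 103 MPa → acceptable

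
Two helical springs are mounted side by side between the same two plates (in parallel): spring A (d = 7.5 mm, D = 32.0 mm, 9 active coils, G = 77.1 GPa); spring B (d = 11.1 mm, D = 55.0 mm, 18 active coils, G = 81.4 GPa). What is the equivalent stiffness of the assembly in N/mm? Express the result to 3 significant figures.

k_A = Gd⁴/(8D³N_a) = (77.1×10³)(7.5⁴)/(8·32.0³·9) = 103.4 N/mm
k_B = Gd⁴/(8D³N_a) = (81.4×10³)(11.1⁴)/(8·55.0³·18) = 51.578 N/mm
Parallel: k_eq = 103.4 + 51.578 = 154.98 N/mm

155 N/mm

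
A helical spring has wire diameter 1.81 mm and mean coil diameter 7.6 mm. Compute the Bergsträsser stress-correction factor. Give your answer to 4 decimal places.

C = D/d = 7.6/1.81 = 4.1989
K_B = (4C+2)/(4C−3) = 18.796/13.796 = 1.3624

1.3624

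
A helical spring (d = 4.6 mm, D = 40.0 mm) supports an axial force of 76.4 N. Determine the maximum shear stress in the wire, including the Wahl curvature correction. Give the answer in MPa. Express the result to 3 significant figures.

93.4 MPa

Spring index C = D/d = 40.0/4.6 = 8.6957
K_W = (4C−1)/(4C−4) + 0.615/C = 33.783/30.783 + 0.0707 = 1.1682
τ₀ = 8FD/(πd³) = 8·76.4·40.0/(π·4.6³) = 24448/305.79 = 79.95 MPa
τ_max = K·τ₀ = 1.1682 × 79.95 = 93.397 MPa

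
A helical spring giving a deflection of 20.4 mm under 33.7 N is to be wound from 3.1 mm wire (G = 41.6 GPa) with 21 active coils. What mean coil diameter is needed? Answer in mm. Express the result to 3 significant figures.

Required rate k = F/δ = 33.7/20.4 = 1.652 N/mm
D = (Gd⁴/(8N_a·k))^(1/3) = (41.6×10³·3.1⁴/(8·21·1.652))^(1/3)
  = (13843)^(1/3) = 24.0110 mm

24.0 mm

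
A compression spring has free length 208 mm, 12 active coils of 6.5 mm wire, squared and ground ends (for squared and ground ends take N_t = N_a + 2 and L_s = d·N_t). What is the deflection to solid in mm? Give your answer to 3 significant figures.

N_t = 14; L_s = 6.5·14 = 91 mm
δ_solid = L₀ − L_s = 208 − 91 = 117 mm

117 mm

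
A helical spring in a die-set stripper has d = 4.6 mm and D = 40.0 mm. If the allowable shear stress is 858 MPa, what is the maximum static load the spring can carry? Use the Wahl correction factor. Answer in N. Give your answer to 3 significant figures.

702 N

C = D/d = 40.0/4.6 = 8.6957
K_W = (4C−1)/(4C−4) + 0.615/C = 33.783/30.783 + 0.0707 = 1.1682
τ_max = K·8FD/(πd³) → F_max = τ_allow·πd³/(8DK)
F_max = 858·π·4.6³/(8·40.0·1.1682) = 2.6237e+05/373.82 = 701.86 N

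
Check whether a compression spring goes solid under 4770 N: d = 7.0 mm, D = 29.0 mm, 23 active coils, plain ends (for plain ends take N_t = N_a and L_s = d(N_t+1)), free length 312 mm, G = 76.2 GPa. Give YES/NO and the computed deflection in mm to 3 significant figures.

k = Gd⁴/(8D³N_a) = (76.2×10³)(7.0⁴)/(8·29.0³·23) = 40.769 N/mm
N_t = 23; L_s = 7.0·24 = 168 mm; δ_solid = L₀ − L_s = 312 − 168 = 144 mm
δ = F/k = 4770/40.769 = 117 mm
δ < δ_solid → spring does not go solid

NO, δ = 117 mm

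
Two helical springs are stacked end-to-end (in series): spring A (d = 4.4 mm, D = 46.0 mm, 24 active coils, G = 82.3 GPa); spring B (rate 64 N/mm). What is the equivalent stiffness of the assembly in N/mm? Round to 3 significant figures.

k_A = Gd⁴/(8D³N_a) = (82.3×10³)(4.4⁴)/(8·46.0³·24) = 1.6506 N/mm
Series: 1/k_eq = 1/1.6506 + 1/64 = 0.62147; k_eq = 1.6091 N/mm

1.61 N/mm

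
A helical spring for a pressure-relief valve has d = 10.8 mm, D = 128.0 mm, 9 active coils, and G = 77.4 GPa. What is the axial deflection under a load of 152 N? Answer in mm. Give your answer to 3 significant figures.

21.8 mm

k = Gd⁴/(8D³N_a) = (77.4×10³)(10.8⁴)/(8·128.0³·9) = 6.9739 N/mm
δ = F/k = 152 / 6.9739 = 21.796 mm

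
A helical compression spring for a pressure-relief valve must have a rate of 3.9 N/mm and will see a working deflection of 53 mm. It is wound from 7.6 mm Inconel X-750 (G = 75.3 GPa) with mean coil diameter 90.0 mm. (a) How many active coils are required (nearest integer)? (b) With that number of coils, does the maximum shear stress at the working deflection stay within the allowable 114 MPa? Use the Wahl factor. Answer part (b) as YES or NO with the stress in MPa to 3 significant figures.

(a) 11 coils; (b) NO, τ_max = 121 MPa

N_a = Gd⁴/(8D³k) = (75.3×10³)(7.6⁴)/(8·90.0³·3.9) = 11.05 → N_a = 11
Actual rate k = Gd⁴/(8D³·11) = 3.916 N/mm
Working load F = kδ = 3.916·53 = 207.55 N
C = 90.0/7.6 = 11.8421; K_W = (4C−1)/(4C−4)+0.615/C = 1.1211
τ_max = K_W·8FD/(πd³) = 1.1211·108.36 = 121.48 MPa
τ_max > 114 MPa → exceeds allowable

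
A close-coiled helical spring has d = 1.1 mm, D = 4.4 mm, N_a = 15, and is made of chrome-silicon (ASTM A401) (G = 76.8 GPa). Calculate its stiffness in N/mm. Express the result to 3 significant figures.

k = Gd⁴/(8D³N_a) = (76.8×10³ × 1.1⁴) / (8 × 4.4³ × 15)
  = 112443 / 10222.1 = 11 N/mm

11.0 N/mm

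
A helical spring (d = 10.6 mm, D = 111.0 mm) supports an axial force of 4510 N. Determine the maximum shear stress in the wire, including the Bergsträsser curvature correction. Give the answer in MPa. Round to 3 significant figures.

1210 MPa

Spring index C = D/d = 111.0/10.6 = 10.4717
K_B = (4C+2)/(4C−3) = 43.887/38.887 = 1.1286
τ₀ = 8FD/(πd³) = 8·4510·111.0/(π·10.6³) = 4.00488e+06/3741.7 = 1070.3 MPa
τ_max = K·τ₀ = 1.1286 × 1070.3 = 1208 MPa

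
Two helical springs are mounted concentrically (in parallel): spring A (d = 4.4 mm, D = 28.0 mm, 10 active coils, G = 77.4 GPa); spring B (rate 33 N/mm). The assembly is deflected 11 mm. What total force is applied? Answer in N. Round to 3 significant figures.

k_A = Gd⁴/(8D³N_a) = (77.4×10³)(4.4⁴)/(8·28.0³·10) = 16.519 N/mm
Parallel: k_eq = 16.519 + 33 = 49.519 N/mm
F = k_eq·δ = 49.519·11 = 544.71 N

545 N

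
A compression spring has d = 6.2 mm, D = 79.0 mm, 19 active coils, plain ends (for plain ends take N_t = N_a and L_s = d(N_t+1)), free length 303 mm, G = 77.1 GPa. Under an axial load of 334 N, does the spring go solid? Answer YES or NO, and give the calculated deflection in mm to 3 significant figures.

k = Gd⁴/(8D³N_a) = (77.1×10³)(6.2⁴)/(8·79.0³·19) = 1.5202 N/mm
N_t = 19; L_s = 6.2·20 = 124 mm; δ_solid = L₀ − L_s = 303 − 124 = 179 mm
δ = F/k = 334/1.5202 = 219.71 mm
δ ≥ δ_solid → spring goes solid

YES, δ = 220 mm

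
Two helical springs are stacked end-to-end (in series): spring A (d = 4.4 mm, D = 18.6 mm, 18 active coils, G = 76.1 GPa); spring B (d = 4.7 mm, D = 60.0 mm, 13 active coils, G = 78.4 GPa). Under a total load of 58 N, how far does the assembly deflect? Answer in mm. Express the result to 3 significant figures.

35.9 mm

k_A = Gd⁴/(8D³N_a) = (76.1×10³)(4.4⁴)/(8·18.6³·18) = 30.782 N/mm
k_B = Gd⁴/(8D³N_a) = (78.4×10³)(4.7⁴)/(8·60.0³·13) = 1.703 N/mm
Series: 1/k_eq = 1/30.782 + 1/1.703 = 0.61968; k_eq = 1.6137 N/mm
δ = F/k_eq = 58/1.6137 = 35.941 mm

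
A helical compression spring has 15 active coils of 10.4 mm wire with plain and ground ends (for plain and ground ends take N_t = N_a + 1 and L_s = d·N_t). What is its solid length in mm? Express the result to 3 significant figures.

166 mm

plain and ground ends: N_t = N_a + 1 = 15 + 1 = 16
L_s = d·N_t = 10.4 × 16 = 166.4 mm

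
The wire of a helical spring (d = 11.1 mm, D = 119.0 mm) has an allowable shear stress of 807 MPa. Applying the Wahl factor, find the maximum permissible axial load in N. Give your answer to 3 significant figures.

3210 N

C = D/d = 119.0/11.1 = 10.7207
K_W = (4C−1)/(4C−4) + 0.615/C = 41.883/38.883 + 0.0574 = 1.1345
τ_max = K·8FD/(πd³) → F_max = τ_allow·πd³/(8DK)
F_max = 807·π·11.1³/(8·119.0·1.1345) = 3.4673e+06/1080.1 = 3210.3 N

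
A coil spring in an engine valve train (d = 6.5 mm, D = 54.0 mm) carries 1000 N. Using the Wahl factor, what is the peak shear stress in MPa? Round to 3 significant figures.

Spring index C = D/d = 54.0/6.5 = 8.3077
K_W = (4C−1)/(4C−4) + 0.615/C = 32.231/29.231 + 0.0740 = 1.1767
τ₀ = 8FD/(πd³) = 8·1000·54.0/(π·6.5³) = 432000/862.76 = 500.72 MPa
τ_max = K·τ₀ = 1.1767 × 500.72 = 589.18 MPa

589 MPa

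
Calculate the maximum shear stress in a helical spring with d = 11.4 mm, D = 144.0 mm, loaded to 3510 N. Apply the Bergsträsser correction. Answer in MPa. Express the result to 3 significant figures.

960 MPa

Spring index C = D/d = 144.0/11.4 = 12.6316
K_B = (4C+2)/(4C−3) = 52.526/47.526 = 1.1052
τ₀ = 8FD/(πd³) = 8·3510·144.0/(π·11.4³) = 4.04352e+06/4654.4 = 868.75 MPa
τ_max = K·τ₀ = 1.1052 × 868.75 = 960.15 MPa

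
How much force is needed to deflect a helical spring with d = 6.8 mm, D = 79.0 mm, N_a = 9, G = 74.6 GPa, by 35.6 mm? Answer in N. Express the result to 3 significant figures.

160 N

k = Gd⁴/(8D³N_a) = (74.6×10³)(6.8⁴)/(8·79.0³·9) = 4.4933 N/mm
F = k·δ = 4.4933 × 35.6 = 159.96 N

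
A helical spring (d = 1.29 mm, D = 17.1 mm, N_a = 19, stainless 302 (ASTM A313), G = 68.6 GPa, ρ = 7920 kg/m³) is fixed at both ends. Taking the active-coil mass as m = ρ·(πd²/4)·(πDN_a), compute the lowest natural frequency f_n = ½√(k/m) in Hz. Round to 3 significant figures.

76.9 Hz

k = Gd⁴/(8D³N_a) = (68.6×10³)(1.29⁴)/(8·17.1³·19) = 0.24995 N/mm = 249.95 N/m
Wire length L = πDN_a = π·17.1·19 = 1020.7 mm
m = ρ·(πd²/4)·L = 7920 × 1.307×10⁻⁶ m² × 1.0207 m = 0.010566 kg
f_n = ½√(k/m) = 0.5·√(249.95/0.010566) = 0.5·√(23657) = 76.904 Hz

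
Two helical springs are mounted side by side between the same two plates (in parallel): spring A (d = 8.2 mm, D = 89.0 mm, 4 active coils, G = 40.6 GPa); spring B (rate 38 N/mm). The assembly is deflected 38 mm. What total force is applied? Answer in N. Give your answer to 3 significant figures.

k_A = Gd⁴/(8D³N_a) = (40.6×10³)(8.2⁴)/(8·89.0³·4) = 8.1369 N/mm
Parallel: k_eq = 8.1369 + 38 = 46.137 N/mm
F = k_eq·δ = 46.137·38 = 1753.2 N

1750 N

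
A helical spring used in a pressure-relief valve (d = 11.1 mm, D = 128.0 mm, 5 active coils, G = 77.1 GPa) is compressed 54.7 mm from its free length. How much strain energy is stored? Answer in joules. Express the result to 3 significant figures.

k = Gd⁴/(8D³N_a) = (77.1×10³)(11.1⁴)/(8·128.0³·5) = 13.953 N/mm
U = ½kδ² = 0.5 × 13.953 × 54.7² = 20874 N·mm = 20.874 J

20.9 J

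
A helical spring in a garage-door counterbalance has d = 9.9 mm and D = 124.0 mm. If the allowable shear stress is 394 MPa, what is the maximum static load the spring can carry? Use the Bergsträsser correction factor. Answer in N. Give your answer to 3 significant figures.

1090 N

C = D/d = 124.0/9.9 = 12.5253
K_B = (4C+2)/(4C−3) = 52.101/47.101 = 1.1062
τ_max = K·8FD/(πd³) → F_max = τ_allow·πd³/(8DK)
F_max = 394·π·9.9³/(8·124.0·1.1062) = 1.201e+06/1097.3 = 1094.5 N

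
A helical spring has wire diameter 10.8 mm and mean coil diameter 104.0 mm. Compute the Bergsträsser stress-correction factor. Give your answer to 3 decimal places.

C = D/d = 104.0/10.8 = 9.6296
K_B = (4C+2)/(4C−3) = 40.519/35.519 = 1.1408

1.141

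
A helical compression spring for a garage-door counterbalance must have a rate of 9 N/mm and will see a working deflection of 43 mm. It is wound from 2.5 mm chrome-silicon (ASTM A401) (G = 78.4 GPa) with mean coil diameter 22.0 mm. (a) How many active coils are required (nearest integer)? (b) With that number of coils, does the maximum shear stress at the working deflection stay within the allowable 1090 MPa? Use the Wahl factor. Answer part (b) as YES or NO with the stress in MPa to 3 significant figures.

(a) 4 coils; (b) NO, τ_max = 1620 MPa

N_a = Gd⁴/(8D³k) = (78.4×10³)(2.5⁴)/(8·22.0³·9) = 3.995 → N_a = 4
Actual rate k = Gd⁴/(8D³·4) = 8.9879 N/mm
Working load F = kδ = 8.9879·43 = 386.48 N
C = 22.0/2.5 = 8.8000; K_W = (4C−1)/(4C−4)+0.615/C = 1.1660
τ_max = K_W·8FD/(πd³) = 1.1660·1385.7 = 1615.8 MPa
τ_max > 1090 MPa → exceeds allowable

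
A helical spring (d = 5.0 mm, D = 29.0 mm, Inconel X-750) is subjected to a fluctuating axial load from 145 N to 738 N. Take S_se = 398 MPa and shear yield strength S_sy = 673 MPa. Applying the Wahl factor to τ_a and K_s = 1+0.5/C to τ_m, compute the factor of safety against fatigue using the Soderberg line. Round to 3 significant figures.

C = D/d = 29.0/5.0 = 5.8000; K_W = (4C−1)/(4C−4)+0.615/C = 1.2623; K_s = 1+0.5/C = 1.0862
F_a = (F_max−F_min)/2 = 296.5 N; F_m = (F_max+F_min)/2 = 441.5 N
τ_a = K_W·8F_aD/(πd³) = 1.2623 × 175.17 = 221.11 MPa
τ_m = K_s·8F_mD/(πd³) = 1.0862 × 260.83 = 283.32 MPa
Soderberg: 1/n_f = τ_a/S_se + τ_m/S_sy = 221.11/398 + 283.32/673 = 0.55555 + 0.42097 = 0.97653
n_f = 1/0.97653 = 1.024

1.02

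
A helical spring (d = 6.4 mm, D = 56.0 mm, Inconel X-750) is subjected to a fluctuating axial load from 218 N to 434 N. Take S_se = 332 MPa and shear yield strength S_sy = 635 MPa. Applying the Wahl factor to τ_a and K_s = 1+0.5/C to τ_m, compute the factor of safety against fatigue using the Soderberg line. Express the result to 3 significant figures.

C = D/d = 56.0/6.4 = 8.7500; K_W = (4C−1)/(4C−4)+0.615/C = 1.1671; K_s = 1+0.5/C = 1.0571
F_a = (F_max−F_min)/2 = 108 N; F_m = (F_max+F_min)/2 = 326 N
τ_a = K_W·8F_aD/(πd³) = 1.1671 × 58.751 = 68.565 MPa
τ_m = K_s·8F_mD/(πd³) = 1.0571 × 177.34 = 187.47 MPa
Soderberg: 1/n_f = τ_a/S_se + τ_m/S_sy = 68.565/332 + 187.47/635 = 0.20652 + 0.29523 = 0.50176
n_f = 1/0.50176 = 1.993

1.99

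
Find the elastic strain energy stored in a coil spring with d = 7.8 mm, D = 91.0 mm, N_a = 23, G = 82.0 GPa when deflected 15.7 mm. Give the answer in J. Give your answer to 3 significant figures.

k = Gd⁴/(8D³N_a) = (82.0×10³)(7.8⁴)/(8·91.0³·23) = 2.189 N/mm
U = ½kδ² = 0.5 × 2.189 × 15.7² = 269.79 N·mm = 0.26979 J

0.270 J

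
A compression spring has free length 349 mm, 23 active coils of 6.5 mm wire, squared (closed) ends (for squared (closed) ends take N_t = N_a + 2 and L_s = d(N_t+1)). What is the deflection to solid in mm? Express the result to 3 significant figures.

N_t = 25; L_s = 6.5·26 = 169 mm
δ_solid = L₀ − L_s = 349 − 169 = 180 mm

180 mm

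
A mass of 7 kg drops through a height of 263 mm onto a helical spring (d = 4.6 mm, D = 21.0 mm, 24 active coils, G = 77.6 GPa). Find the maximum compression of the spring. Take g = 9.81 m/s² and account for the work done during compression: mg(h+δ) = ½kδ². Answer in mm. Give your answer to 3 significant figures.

k = Gd⁴/(8D³N_a) = (77.6×10³)(4.6⁴)/(8·21.0³·24) = 19.54 N/mm
W = mg = 7 × 9.81 = 68.67 N
½kδ² − Wδ − Wh = 0 → δ = (W + √(W² + 2kWh))/k
δ = (68.67 + √(4715.6 + 705808))/19.54 = (68.67 + 842.93)/19.54 = 46.652 mm

46.7 mm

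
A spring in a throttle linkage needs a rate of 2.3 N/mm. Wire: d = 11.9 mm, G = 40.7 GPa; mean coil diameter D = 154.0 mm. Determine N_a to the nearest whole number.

N_a = Gd⁴/(8D³k) = (40.7×10³ × 11.9⁴)/(8 × 154.0³ × 2.3)
    = 8.16173e+08 / 6.72017e+07 = 12.15 → 12 coils

12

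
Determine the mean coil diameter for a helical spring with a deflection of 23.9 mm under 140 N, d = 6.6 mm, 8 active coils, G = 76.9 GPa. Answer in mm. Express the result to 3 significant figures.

73.0 mm

Required rate k = F/δ = 140/23.9 = 5.8577 N/mm
D = (Gd⁴/(8N_a·k))^(1/3) = (76.9×10³·6.6⁴/(8·8·5.8577))^(1/3)
  = (389217)^(1/3) = 73.0125 mm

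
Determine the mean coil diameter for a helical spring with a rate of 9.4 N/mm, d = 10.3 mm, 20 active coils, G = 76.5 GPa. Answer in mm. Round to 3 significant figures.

D = (Gd⁴/(8N_a·k))^(1/3) = (76.5×10³·10.3⁴/(8·20·9.4))^(1/3)
  = (572483)^(1/3) = 83.0337 mm

83.0 mm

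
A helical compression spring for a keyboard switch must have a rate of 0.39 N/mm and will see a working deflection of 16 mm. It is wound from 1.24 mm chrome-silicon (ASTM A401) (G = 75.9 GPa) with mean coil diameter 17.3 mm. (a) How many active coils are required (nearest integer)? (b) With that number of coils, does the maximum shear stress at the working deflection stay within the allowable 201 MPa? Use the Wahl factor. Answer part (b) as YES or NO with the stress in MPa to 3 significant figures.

(a) 11 coils; (b) YES, τ_max = 160 MPa

N_a = Gd⁴/(8D³k) = (75.9×10³)(1.24⁴)/(8·17.3³·0.39) = 11.11 → N_a = 11
Actual rate k = Gd⁴/(8D³·11) = 0.39383 N/mm
Working load F = kδ = 0.39383·16 = 6.3013 N
C = 17.3/1.24 = 13.9516; K_W = (4C−1)/(4C−4)+0.615/C = 1.1020
τ_max = K_W·8FD/(πd³) = 1.1020·145.6 = 160.44 MPa
τ_max ≤ 201 MPa → acceptable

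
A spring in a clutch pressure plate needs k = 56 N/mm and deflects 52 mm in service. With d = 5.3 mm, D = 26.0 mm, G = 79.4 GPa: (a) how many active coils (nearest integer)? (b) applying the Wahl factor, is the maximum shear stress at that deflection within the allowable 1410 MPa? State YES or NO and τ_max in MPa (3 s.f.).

(a) 8 coils; (b) NO, τ_max = 1700 MPa

N_a = Gd⁴/(8D³k) = (79.4×10³)(5.3⁴)/(8·26.0³·56) = 7.957 → N_a = 8
Actual rate k = Gd⁴/(8D³·8) = 55.696 N/mm
Working load F = kδ = 55.696·52 = 2896.2 N
C = 26.0/5.3 = 4.9057; K_W = (4C−1)/(4C−4)+0.615/C = 1.3174
τ_max = K_W·8FD/(πd³) = 1.3174·1288 = 1696.8 MPa
τ_max > 1410 MPa → exceeds allowable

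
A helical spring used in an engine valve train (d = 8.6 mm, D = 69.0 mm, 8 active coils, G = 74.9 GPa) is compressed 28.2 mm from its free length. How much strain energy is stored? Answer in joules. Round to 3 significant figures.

7.75 J

k = Gd⁴/(8D³N_a) = (74.9×10³)(8.6⁴)/(8·69.0³·8) = 19.487 N/mm
U = ½kδ² = 0.5 × 19.487 × 28.2² = 7748.5 N·mm = 7.7485 J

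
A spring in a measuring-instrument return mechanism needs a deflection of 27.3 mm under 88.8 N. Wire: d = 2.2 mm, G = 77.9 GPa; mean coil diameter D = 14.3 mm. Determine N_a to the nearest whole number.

Required rate k = F/δ = 88.8/27.3 = 3.2527 N/mm
N_a = Gd⁴/(8D³k) = (77.9×10³ × 2.2⁴)/(8 × 14.3³ × 3.2527)
    = 1.82485e+06 / 76093.7 = 23.98 → 24 coils

24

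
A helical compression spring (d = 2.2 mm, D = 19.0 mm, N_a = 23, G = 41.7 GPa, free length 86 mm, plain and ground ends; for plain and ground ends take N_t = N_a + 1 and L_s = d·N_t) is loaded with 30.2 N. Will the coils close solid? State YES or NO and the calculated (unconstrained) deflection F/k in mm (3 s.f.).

YES, δ = 39.0 mm

k = Gd⁴/(8D³N_a) = (41.7×10³)(2.2⁴)/(8·19.0³·23) = 0.77401 N/mm
N_t = 24; L_s = 2.2·24 = 52.8 mm; δ_solid = L₀ − L_s = 86 − 52.8 = 33.2 mm
δ = F/k = 30.2/0.77401 = 39.017 mm
δ ≥ δ_solid → spring goes solid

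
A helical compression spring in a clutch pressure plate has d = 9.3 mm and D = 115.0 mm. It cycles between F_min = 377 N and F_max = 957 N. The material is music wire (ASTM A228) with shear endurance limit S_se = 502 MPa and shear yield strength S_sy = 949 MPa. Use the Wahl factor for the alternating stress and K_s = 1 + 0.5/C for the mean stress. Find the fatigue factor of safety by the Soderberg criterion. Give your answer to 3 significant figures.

2.00

C = D/d = 115.0/9.3 = 12.3656; K_W = (4C−1)/(4C−4)+0.615/C = 1.1157; K_s = 1+0.5/C = 1.0404
F_a = (F_max−F_min)/2 = 290 N; F_m = (F_max+F_min)/2 = 667 N
τ_a = K_W·8F_aD/(πd³) = 1.1157 × 105.58 = 117.8 MPa
τ_m = K_s·8F_mD/(πd³) = 1.0404 × 242.84 = 252.66 MPa
Soderberg: 1/n_f = τ_a/S_se + τ_m/S_sy = 117.8/502 + 252.66/949 = 0.23466 + 0.26623 = 0.50089
n_f = 1/0.50089 = 1.996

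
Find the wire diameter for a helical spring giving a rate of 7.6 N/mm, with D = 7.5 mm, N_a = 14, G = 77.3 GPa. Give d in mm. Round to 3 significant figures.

d = (8D³N_a·k / G)^(1/4) = (8·7.5³·14·7.6 / (77.3×10³))^0.25
  = (4.6455)^0.25 = 1.4681 mm

1.47 mm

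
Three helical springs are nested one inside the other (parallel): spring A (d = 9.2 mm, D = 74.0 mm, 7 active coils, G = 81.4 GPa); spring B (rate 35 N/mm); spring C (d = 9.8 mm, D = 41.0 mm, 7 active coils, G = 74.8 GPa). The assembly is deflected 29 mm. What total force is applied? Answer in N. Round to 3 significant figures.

k_A = Gd⁴/(8D³N_a) = (81.4×10³)(9.2⁴)/(8·74.0³·7) = 25.698 N/mm
k_C = Gd⁴/(8D³N_a) = (74.8×10³)(9.8⁴)/(8·41.0³·7) = 178.76 N/mm
Parallel: k_eq = 25.698 + 35 + 178.76 = 239.46 N/mm
F = k_eq·δ = 239.46·29 = 6944.2 N

6940 N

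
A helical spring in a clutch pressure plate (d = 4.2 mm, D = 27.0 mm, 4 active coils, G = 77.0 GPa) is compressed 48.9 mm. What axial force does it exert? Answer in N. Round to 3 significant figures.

k = Gd⁴/(8D³N_a) = (77.0×10³)(4.2⁴)/(8·27.0³·4) = 38.041 N/mm
F = k·δ = 38.041 × 48.9 = 1860.2 N

1860 N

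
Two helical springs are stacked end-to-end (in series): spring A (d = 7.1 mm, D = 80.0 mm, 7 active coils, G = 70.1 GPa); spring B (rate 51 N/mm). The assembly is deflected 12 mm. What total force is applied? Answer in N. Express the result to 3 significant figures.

k_A = Gd⁴/(8D³N_a) = (70.1×10³)(7.1⁴)/(8·80.0³·7) = 6.2129 N/mm
Series: 1/k_eq = 1/6.2129 + 1/51 = 0.18056; k_eq = 5.5382 N/mm
F = k_eq·δ = 5.5382·12 = 66.459 N

66.5 N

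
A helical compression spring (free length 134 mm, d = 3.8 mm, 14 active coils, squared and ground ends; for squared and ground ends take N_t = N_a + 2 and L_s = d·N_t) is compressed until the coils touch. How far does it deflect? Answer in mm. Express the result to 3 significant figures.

73.2 mm

N_t = 16; L_s = 3.8·16 = 60.8 mm
δ_solid = L₀ − L_s = 134 − 60.8 = 73.2 mm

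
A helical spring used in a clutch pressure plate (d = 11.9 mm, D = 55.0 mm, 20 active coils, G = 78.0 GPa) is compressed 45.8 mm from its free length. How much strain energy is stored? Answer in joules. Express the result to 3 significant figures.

61.6 J

k = Gd⁴/(8D³N_a) = (78.0×10³)(11.9⁴)/(8·55.0³·20) = 58.759 N/mm
U = ½kδ² = 0.5 × 58.759 × 45.8² = 61628 N·mm = 61.628 J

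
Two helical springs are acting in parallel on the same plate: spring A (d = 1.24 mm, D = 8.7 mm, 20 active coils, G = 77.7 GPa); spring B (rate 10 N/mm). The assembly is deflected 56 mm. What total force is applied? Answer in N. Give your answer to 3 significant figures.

658 N

k_A = Gd⁴/(8D³N_a) = (77.7×10³)(1.24⁴)/(8·8.7³·20) = 1.7435 N/mm
Parallel: k_eq = 1.7435 + 10 = 11.744 N/mm
F = k_eq·δ = 11.744·56 = 657.64 N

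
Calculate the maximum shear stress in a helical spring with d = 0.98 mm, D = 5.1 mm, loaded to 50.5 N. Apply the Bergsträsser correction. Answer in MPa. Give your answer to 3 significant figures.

892 MPa

Spring index C = D/d = 5.1/0.98 = 5.2041
K_B = (4C+2)/(4C−3) = 22.816/17.816 = 1.2806
τ₀ = 8FD/(πd³) = 8·50.5·5.1/(π·0.98³) = 2060.4/2.9568 = 696.82 MPa
τ_max = K·τ₀ = 1.2806 × 696.82 = 892.38 MPa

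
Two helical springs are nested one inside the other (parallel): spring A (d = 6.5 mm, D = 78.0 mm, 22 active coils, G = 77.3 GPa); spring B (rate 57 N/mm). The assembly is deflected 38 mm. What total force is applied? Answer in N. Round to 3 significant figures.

k_A = Gd⁴/(8D³N_a) = (77.3×10³)(6.5⁴)/(8·78.0³·22) = 1.6521 N/mm
Parallel: k_eq = 1.6521 + 57 = 58.652 N/mm
F = k_eq·δ = 58.652·38 = 2228.8 N

2230 N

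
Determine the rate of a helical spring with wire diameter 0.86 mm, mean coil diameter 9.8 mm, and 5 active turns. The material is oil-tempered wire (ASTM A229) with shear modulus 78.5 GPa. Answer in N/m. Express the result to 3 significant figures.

k = Gd⁴/(8D³N_a) = (78.5×10³ × 0.86⁴) / (8 × 9.8³ × 5)
  = 42940.1 / 37647.7 = 1.1406 N/mm = 1140.6 N/m

1140 N/m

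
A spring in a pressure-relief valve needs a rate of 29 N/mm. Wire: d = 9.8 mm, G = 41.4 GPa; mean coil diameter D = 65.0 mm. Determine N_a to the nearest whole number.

N_a = Gd⁴/(8D³k) = (41.4×10³ × 9.8⁴)/(8 × 65.0³ × 29)
    = 3.8186e+08 / 6.3713e+07 = 5.993 → 6 coils

6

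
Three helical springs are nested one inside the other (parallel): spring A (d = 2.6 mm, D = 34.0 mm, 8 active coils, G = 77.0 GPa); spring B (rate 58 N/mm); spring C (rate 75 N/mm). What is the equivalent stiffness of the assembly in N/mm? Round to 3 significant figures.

k_A = Gd⁴/(8D³N_a) = (77.0×10³)(2.6⁴)/(8·34.0³·8) = 1.3988 N/mm
Parallel: k_eq = 1.3988 + 58 + 75 = 134.4 N/mm

134 N/mm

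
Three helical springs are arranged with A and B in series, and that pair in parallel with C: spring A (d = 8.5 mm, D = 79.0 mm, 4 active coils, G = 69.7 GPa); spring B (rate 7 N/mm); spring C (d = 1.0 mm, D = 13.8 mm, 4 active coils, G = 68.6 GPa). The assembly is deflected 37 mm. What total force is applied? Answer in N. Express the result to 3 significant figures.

229 N

k_A = Gd⁴/(8D³N_a) = (69.7×10³)(8.5⁴)/(8·79.0³·4) = 23.061 N/mm
k_C = Gd⁴/(8D³N_a) = (68.6×10³)(1.0⁴)/(8·13.8³·4) = 0.81571 N/mm
Springs A,B series: k_AB = 1/(1/23.061+1/7) = 5.37 N/mm; parallel with C: k_eq = 5.37+0.81571 = 6.1857 N/mm
F = k_eq·δ = 6.1857·37 = 228.87 N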